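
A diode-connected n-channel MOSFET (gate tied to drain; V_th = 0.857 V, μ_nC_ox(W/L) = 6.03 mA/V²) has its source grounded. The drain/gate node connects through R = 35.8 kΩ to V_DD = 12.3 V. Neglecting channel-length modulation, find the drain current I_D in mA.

I_D = 0.311 mA

With gate tied to drain, V_GS = V_DS ≥ V_GS − V_th, so the device is in saturation.
KCL at the drain: ½ k_n (V_GS − V_th)² = (V_DD − V_GS)/R.
Let x = V_GS − 0.857. Then 108 x² + x − 11.44 = 0, giving x = 0.321 V (positive root), so V_GS = 1.18 V.
I_D = (V_DD − V_GS)/R = (12.3 − 1.18) / 35.8 = 0.311 mA.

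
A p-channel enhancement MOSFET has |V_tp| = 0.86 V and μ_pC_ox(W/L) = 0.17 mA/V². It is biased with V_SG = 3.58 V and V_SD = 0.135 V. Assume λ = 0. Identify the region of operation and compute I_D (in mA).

Triode; I_D = 0.0609 mA

V_ov = V_SG − |V_tp| = 3.58 − 0.86 = 2.72 V.
Since V_SD = 0.135 V < V_ov = 2.72 V, the device is in the triode region.
I_D = k_p [V_ov · V_SD − ½ V_SD²] = 0.17 × [2.72 × 0.135 − 0.5 × 0.135²] = 0.0609 mA.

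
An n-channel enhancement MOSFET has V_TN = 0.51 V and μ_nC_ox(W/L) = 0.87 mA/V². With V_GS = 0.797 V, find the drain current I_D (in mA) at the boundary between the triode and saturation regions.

At the boundary V_DS = V_ov = V_GS − V_TN = 0.797 − 0.51 = 0.287 V.
I_D = ½ k_n V_ov² = 0.5 × 0.87 × 0.287² = 0.0358 mA.

I_D = 0.0358 mA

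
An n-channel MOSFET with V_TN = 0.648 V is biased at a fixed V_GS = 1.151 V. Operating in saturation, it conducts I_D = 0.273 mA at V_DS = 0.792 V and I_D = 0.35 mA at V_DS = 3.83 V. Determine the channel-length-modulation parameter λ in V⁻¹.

With V_GS fixed, I_D ∝ (1 + λ V_DS) in saturation, so I_D2/I_D1 = (1 + λ V_DS2)/(1 + λ V_DS1).
0.35/0.273 = 1.282 = (1 + 3.83 λ)/(1 + 0.792 λ).
Solving: λ (I_D1 V_DS2 − I_D2 V_DS1) = I_D2 − I_D1, so λ = (0.35 − 0.273) / (0.273 × 3.83 − 0.35 × 0.792) = 0.077 / 0.768 = 0.1 V⁻¹.

λ = 0.100 V⁻¹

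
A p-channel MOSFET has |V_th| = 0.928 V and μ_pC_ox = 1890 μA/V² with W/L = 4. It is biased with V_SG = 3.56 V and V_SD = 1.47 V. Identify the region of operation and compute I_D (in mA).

Triode; I_D = 21.1 mA

k_p = μ_pC_ox · (W/L) = 7.56 mA/V².
V_ov = V_SG − |V_th| = 3.56 − 0.928 = 2.63 V.
Since V_SD = 1.47 V < V_ov = 2.63 V, the device is in the triode region.
I_D = k_p [V_ov · V_SD − ½ V_SD²] = 7.56 × [2.63 × 1.47 − 0.5 × 1.47²] = 21.1 mA.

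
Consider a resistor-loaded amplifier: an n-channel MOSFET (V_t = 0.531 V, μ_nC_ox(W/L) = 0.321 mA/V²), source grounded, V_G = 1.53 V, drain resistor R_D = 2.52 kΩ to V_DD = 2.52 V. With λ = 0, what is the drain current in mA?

V_GS = V_G = 1.53 V, so V_ov = 1.53 − 0.531 = 0.999 V.
Assume saturation: I_D = ½ k_n V_ov² = 0.5 × 0.321 × 0.999² = 0.16 mA, giving V_DS = V_DD − I_D R_D = 2.52 − 0.16 × 2.52 = 2.12 V.
V_DS = 2.12 V ≥ V_ov = 0.999 V, confirming saturation.

I_D = 0.160 mA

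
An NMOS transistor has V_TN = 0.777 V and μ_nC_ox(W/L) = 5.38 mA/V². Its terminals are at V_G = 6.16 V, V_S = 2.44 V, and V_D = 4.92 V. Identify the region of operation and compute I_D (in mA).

Triode; I_D = 22.7 mA

V_GS = V_G − V_S = 6.16 − 2.44 = 3.72 V; V_DS = V_D − V_S = 4.92 − 2.44 = 2.48 V.
V_ov = V_GS − V_TN = 3.72 − 0.777 = 2.94 V.
Since V_DS = 2.48 V < V_ov = 2.94 V, the device is in the triode region.
I_D = k_n [V_ov · V_DS − ½ V_DS²] = 5.38 × [2.94 × 2.48 − 0.5 × 2.48²] = 22.7 mA.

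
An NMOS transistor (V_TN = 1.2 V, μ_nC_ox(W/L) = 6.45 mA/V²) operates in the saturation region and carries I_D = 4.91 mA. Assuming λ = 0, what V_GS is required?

V_GS = 2.43 V

In saturation I_D = ½ k_n (V_GS − V_TN)², so V_GS − V_TN = √(2 I_D / k_n) = √(2 × 4.91 / 6.45) = 1.23 V.
V_GS = 1.2 + 1.23 = 2.43 V.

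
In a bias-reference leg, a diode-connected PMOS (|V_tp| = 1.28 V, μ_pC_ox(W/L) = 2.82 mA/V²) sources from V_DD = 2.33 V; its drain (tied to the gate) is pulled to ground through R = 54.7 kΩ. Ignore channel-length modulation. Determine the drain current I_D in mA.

With gate tied to drain, V_SG = V_SD ≥ V_SG − |V_tp|, so the device is in saturation.
KCL at the drain: ½ k_p (V_SG − |V_tp|)² = (V_DD − V_SG)/R.
Let x = V_SG − 1.28. Then 77.1 x² + x − 1.05 = 0, giving x = 0.11 V (positive root), so V_SG = 1.39 V.
I_D = (V_DD − V_SG)/R = (2.33 − 1.39) / 54.7 = 0.0172 mA.

I_D = 0.0172 mA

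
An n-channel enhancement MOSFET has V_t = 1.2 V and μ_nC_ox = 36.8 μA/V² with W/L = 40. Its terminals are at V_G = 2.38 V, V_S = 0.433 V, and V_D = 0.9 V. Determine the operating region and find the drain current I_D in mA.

V_GS = V_G − V_S = 2.38 − 0.433 = 1.95 V; V_DS = V_D − V_S = 0.9 − 0.433 = 0.467 V.
k_n = μ_nC_ox · (W/L) = 1.472 mA/V².
V_ov = V_GS − V_t = 1.95 − 1.2 = 0.747 V.
Since V_DS = 0.467 V < V_ov = 0.747 V, the device is in the triode region.
I_D = k_n [V_ov · V_DS − ½ V_DS²] = 1.472 × [0.747 × 0.467 − 0.5 × 0.467²] = 0.353 mA.

Triode; I_D = 0.353 mA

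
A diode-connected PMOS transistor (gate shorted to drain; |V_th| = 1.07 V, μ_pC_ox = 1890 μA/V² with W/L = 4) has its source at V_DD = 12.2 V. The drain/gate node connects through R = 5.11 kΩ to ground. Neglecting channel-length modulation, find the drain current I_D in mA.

I_D = 2.03 mA

With gate tied to drain, V_SG = V_SD ≥ V_SG − |V_th|, so the device is in saturation.
k_p = μ_pC_ox · (W/L) = 7.56 mA/V².
KCL at the drain: ½ k_p (V_SG − |V_th|)² = (V_DD − V_SG)/R.
Let x = V_SG − 1.07. Then 19.3 x² + x − 11.13 = 0, giving x = 0.734 V (positive root), so V_SG = 1.8 V.
I_D = (V_DD − V_SG)/R = (12.2 − 1.8) / 5.11 = 2.03 mA.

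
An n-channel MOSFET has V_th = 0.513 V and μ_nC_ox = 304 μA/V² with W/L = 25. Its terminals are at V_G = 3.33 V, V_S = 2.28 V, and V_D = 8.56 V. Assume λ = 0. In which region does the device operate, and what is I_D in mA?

Saturation; I_D = 1.10 mA

V_GS = V_G − V_S = 3.33 − 2.28 = 1.05 V; V_DS = V_D − V_S = 8.56 − 2.28 = 6.28 V.
k_n = μ_nC_ox · (W/L) = 7.6 mA/V².
V_ov = V_GS − V_th = 1.05 − 0.513 = 0.537 V.
Since V_DS = 6.28 V ≥ V_ov = 0.537 V, the device is in saturation.
I_D = ½ k_n V_ov² = 0.5 × 7.6 × 0.537² = 1.1 mA.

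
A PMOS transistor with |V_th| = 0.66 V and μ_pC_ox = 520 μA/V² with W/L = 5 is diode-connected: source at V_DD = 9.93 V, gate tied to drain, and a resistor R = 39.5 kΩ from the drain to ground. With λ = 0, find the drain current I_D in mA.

I_D = 0.224 mA

With gate tied to drain, V_SG = V_SD ≥ V_SG − |V_th|, so the device is in saturation.
k_p = μ_pC_ox · (W/L) = 2.6 mA/V².
KCL at the drain: ½ k_p (V_SG − |V_th|)² = (V_DD − V_SG)/R.
Let x = V_SG − 0.66. Then 51.4 x² + x − 9.27 = 0, giving x = 0.415 V (positive root), so V_SG = 1.08 V.
I_D = (V_DD − V_SG)/R = (9.93 − 1.08) / 39.5 = 0.224 mA.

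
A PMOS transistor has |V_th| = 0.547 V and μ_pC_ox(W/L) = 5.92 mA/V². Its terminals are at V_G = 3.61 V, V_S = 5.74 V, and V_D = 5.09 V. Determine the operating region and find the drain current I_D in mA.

Triode; I_D = 4.84 mA

V_SG = V_S − V_G = 5.74 − 3.61 = 2.13 V; V_SD = V_S − V_D = 5.74 − 5.09 = 0.65 V.
V_ov = V_SG − |V_th| = 2.13 − 0.547 = 1.58 V.
Since V_SD = 0.65 V < V_ov = 1.58 V, the device is in the triode region.
I_D = k_p [V_ov · V_SD − ½ V_SD²] = 5.92 × [1.58 × 0.65 − 0.5 × 0.65²] = 4.84 mA.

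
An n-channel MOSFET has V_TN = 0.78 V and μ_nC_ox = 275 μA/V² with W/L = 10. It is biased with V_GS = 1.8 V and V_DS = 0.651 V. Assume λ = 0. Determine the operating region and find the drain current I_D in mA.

k_n = μ_nC_ox · (W/L) = 2.75 mA/V².
V_ov = V_GS − V_TN = 1.8 − 0.78 = 1.02 V.
Since V_DS = 0.651 V < V_ov = 1.02 V, the device is in the triode region.
I_D = k_n [V_ov · V_DS − ½ V_DS²] = 2.75 × [1.02 × 0.651 − 0.5 × 0.651²] = 1.24 mA.

Triode; I_D = 1.24 mA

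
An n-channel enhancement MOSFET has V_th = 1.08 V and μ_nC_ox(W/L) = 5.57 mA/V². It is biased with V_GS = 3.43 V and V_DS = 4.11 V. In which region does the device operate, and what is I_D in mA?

Saturation; I_D = 15.4 mA

V_ov = V_GS − V_th = 3.43 − 1.08 = 2.35 V.
Since V_DS = 4.11 V ≥ V_ov = 2.35 V, the device is in saturation.
I_D = ½ k_n V_ov² = 0.5 × 5.57 × 2.35² = 15.4 mA.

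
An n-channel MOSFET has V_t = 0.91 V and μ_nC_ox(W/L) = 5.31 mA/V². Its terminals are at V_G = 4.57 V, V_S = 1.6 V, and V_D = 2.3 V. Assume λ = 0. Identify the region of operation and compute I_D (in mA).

Triode; I_D = 6.36 mA

V_GS = V_G − V_S = 4.57 − 1.6 = 2.97 V; V_DS = V_D − V_S = 2.3 − 1.6 = 0.7 V.
V_ov = V_GS − V_t = 2.97 − 0.91 = 2.06 V.
Since V_DS = 0.7 V < V_ov = 2.06 V, the device is in the triode region.
I_D = k_n [V_ov · V_DS − ½ V_DS²] = 5.31 × [2.06 × 0.7 − 0.5 × 0.7²] = 6.36 mA.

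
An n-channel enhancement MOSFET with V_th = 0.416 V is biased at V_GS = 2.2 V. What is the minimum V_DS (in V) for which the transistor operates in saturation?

The boundary between triode and saturation is V_DS = V_GS − V_th = V_ov.
V_ov = 2.2 − 0.416 = 1.78 V.

V_DS,sat = 1.78 V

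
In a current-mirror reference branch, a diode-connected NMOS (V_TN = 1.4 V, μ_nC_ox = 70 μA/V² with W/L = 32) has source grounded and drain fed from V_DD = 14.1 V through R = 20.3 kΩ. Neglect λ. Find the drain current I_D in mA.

I_D = 0.590 mA

With gate tied to drain, V_GS = V_DS ≥ V_GS − V_TN, so the device is in saturation.
k_n = μ_nC_ox · (W/L) = 2.24 mA/V².
KCL at the drain: ½ k_n (V_GS − V_TN)² = (V_DD − V_GS)/R.
Let x = V_GS − 1.4. Then 22.7 x² + x − 12.7 = 0, giving x = 0.726 V (positive root), so V_GS = 2.13 V.
I_D = (V_DD − V_GS)/R = (14.1 − 2.13) / 20.3 = 0.59 mA.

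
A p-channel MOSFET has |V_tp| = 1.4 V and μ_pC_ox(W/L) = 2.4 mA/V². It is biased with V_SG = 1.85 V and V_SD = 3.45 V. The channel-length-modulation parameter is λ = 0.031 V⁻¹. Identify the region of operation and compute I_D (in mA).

V_ov = V_SG − |V_tp| = 1.85 − 1.4 = 0.45 V.
Since V_SD = 3.45 V ≥ V_ov = 0.45 V, the device is in saturation.
I_D = ½ k_p V_ov² (1 + λ V_SD) = 0.5 × 2.4 × 0.45² × (1 + 0.031 × 3.45) = 0.269 mA.

Saturation; I_D = 0.269 mA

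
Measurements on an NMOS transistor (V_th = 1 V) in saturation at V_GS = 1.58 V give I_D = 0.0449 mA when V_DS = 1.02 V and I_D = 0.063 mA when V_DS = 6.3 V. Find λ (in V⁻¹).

With V_GS fixed, I_D ∝ (1 + λ V_DS) in saturation, so I_D2/I_D1 = (1 + λ V_DS2)/(1 + λ V_DS1).
0.063/0.0449 = 1.403 = (1 + 6.3 λ)/(1 + 1.02 λ).
Solving: λ (I_D1 V_DS2 − I_D2 V_DS1) = I_D2 − I_D1, so λ = (0.063 − 0.0449) / (0.0449 × 6.3 − 0.063 × 1.02) = 0.0181 / 0.219 = 0.0828 V⁻¹.

λ = 0.0828 V⁻¹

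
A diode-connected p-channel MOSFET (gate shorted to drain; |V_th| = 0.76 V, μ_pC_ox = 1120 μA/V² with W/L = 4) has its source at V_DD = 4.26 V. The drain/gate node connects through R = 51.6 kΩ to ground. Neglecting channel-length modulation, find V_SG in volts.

With gate tied to drain, V_SG = V_SD ≥ V_SG − |V_th|, so the device is in saturation.
k_p = μ_pC_ox · (W/L) = 4.48 mA/V².
KCL at the drain: ½ k_p (V_SG − |V_th|)² = (V_DD − V_SG)/R.
Let x = V_SG − 0.76. Then 116 x² + x − 3.5 = 0, giving x = 0.17 V (positive root), so V_SG = 0.93 V.
I_D = (V_DD − V_SG)/R = (4.26 − 0.93) / 51.6 = 0.0645 mA.

V_SG = 0.930 V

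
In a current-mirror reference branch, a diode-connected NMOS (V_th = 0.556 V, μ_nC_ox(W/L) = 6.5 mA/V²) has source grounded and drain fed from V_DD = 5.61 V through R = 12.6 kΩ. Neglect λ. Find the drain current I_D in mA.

I_D = 0.374 mA

With gate tied to drain, V_GS = V_DS ≥ V_GS − V_th, so the device is in saturation.
KCL at the drain: ½ k_n (V_GS − V_th)² = (V_DD − V_GS)/R.
Let x = V_GS − 0.556. Then 40.9 x² + x − 5.054 = 0, giving x = 0.339 V (positive root), so V_GS = 0.895 V.
I_D = (V_DD − V_GS)/R = (5.61 − 0.895) / 12.6 = 0.374 mA.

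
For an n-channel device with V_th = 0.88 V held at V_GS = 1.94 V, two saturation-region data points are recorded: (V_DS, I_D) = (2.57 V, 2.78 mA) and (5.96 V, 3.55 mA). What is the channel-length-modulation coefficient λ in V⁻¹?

With V_GS fixed, I_D ∝ (1 + λ V_DS) in saturation, so I_D2/I_D1 = (1 + λ V_DS2)/(1 + λ V_DS1).
3.55/2.78 = 1.277 = (1 + 5.96 λ)/(1 + 2.57 λ).
Solving: λ (I_D1 V_DS2 − I_D2 V_DS1) = I_D2 − I_D1, so λ = (3.55 − 2.78) / (2.78 × 5.96 − 3.55 × 2.57) = 0.77 / 7.45 = 0.103 V⁻¹.

λ = 0.103 V⁻¹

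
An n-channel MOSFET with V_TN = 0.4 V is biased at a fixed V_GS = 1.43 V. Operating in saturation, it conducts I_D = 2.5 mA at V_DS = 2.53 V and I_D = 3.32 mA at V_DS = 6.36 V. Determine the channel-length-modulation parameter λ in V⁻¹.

λ = 0.109 V⁻¹

With V_GS fixed, I_D ∝ (1 + λ V_DS) in saturation, so I_D2/I_D1 = (1 + λ V_DS2)/(1 + λ V_DS1).
3.32/2.5 = 1.328 = (1 + 6.36 λ)/(1 + 2.53 λ).
Solving: λ (I_D1 V_DS2 − I_D2 V_DS1) = I_D2 − I_D1, so λ = (3.32 − 2.5) / (2.5 × 6.36 − 3.32 × 2.53) = 0.82 / 7.5 = 0.109 V⁻¹.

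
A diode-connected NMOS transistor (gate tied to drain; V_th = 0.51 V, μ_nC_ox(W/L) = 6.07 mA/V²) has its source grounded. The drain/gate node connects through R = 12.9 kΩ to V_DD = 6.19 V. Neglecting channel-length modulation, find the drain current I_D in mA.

With gate tied to drain, V_GS = V_DS ≥ V_GS − V_th, so the device is in saturation.
KCL at the drain: ½ k_n (V_GS − V_th)² = (V_DD − V_GS)/R.
Let x = V_GS − 0.51. Then 39.2 x² + x − 5.68 = 0, giving x = 0.368 V (positive root), so V_GS = 0.878 V.
I_D = (V_DD − V_GS)/R = (6.19 − 0.878) / 12.9 = 0.412 mA.

I_D = 0.412 mA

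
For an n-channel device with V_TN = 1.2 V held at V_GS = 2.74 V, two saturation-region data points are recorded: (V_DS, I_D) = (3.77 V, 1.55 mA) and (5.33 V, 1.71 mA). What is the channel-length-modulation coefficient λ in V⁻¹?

With V_GS fixed, I_D ∝ (1 + λ V_DS) in saturation, so I_D2/I_D1 = (1 + λ V_DS2)/(1 + λ V_DS1).
1.71/1.55 = 1.103 = (1 + 5.33 λ)/(1 + 3.77 λ).
Solving: λ (I_D1 V_DS2 − I_D2 V_DS1) = I_D2 − I_D1, so λ = (1.71 − 1.55) / (1.55 × 5.33 − 1.71 × 3.77) = 0.16 / 1.81 = 0.0882 V⁻¹.

λ = 0.0882 V⁻¹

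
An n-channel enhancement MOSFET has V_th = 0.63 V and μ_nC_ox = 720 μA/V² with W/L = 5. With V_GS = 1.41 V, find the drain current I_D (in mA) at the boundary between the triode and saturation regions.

At the boundary V_DS = V_ov = V_GS − V_th = 1.41 − 0.63 = 0.78 V.
k_n = μ_nC_ox · (W/L) = 3.6 mA/V².
I_D = ½ k_n V_ov² = 0.5 × 3.6 × 0.78² = 1.1 mA.

I_D = 1.10 mA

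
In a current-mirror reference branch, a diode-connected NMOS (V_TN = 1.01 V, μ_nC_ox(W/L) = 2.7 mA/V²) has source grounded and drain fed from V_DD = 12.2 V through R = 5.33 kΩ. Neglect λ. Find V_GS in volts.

V_GS = 2.19 V

With gate tied to drain, V_GS = V_DS ≥ V_GS − V_TN, so the device is in saturation.
KCL at the drain: ½ k_n (V_GS − V_TN)² = (V_DD − V_GS)/R.
Let x = V_GS − 1.01. Then 7.2 x² + x − 11.19 = 0, giving x = 1.18 V (positive root), so V_GS = 2.19 V.
I_D = (V_DD − V_GS)/R = (12.2 − 2.19) / 5.33 = 1.88 mA.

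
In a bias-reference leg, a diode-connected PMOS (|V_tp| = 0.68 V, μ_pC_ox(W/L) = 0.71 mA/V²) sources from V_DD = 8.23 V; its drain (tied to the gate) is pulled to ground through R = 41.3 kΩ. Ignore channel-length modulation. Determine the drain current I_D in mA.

I_D = 0.166 mA

With gate tied to drain, V_SG = V_SD ≥ V_SG − |V_tp|, so the device is in saturation.
KCL at the drain: ½ k_p (V_SG − |V_tp|)² = (V_DD − V_SG)/R.
Let x = V_SG − 0.68. Then 14.7 x² + x − 7.55 = 0, giving x = 0.684 V (positive root), so V_SG = 1.36 V.
I_D = (V_DD − V_SG)/R = (8.23 − 1.36) / 41.3 = 0.166 mA.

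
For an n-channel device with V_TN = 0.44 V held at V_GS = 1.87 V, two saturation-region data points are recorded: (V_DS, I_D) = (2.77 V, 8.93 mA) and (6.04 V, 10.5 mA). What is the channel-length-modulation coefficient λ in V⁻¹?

λ = 0.0632 V⁻¹

With V_GS fixed, I_D ∝ (1 + λ V_DS) in saturation, so I_D2/I_D1 = (1 + λ V_DS2)/(1 + λ V_DS1).
10.5/8.93 = 1.176 = (1 + 6.04 λ)/(1 + 2.77 λ).
Solving: λ (I_D1 V_DS2 − I_D2 V_DS1) = I_D2 − I_D1, so λ = (10.5 − 8.93) / (8.93 × 6.04 − 10.5 × 2.77) = 1.57 / 24.9 = 0.0632 V⁻¹.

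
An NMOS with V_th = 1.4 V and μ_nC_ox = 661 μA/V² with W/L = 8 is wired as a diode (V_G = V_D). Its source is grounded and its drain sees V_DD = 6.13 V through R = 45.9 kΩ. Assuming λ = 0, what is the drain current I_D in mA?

I_D = 0.0988 mA

With gate tied to drain, V_GS = V_DS ≥ V_GS − V_th, so the device is in saturation.
k_n = μ_nC_ox · (W/L) = 5.288 mA/V².
KCL at the drain: ½ k_n (V_GS − V_th)² = (V_DD − V_GS)/R.
Let x = V_GS − 1.4. Then 121 x² + x − 4.73 = 0, giving x = 0.193 V (positive root), so V_GS = 1.59 V.
I_D = (V_DD − V_GS)/R = (6.13 − 1.59) / 45.9 = 0.0988 mA.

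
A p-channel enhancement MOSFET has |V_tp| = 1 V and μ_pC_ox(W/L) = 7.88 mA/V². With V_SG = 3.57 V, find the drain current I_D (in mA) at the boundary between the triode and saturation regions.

At the boundary V_SD = V_ov = V_SG − |V_tp| = 3.57 − 1 = 2.57 V.
I_D = ½ k_p V_ov² = 0.5 × 7.88 × 2.57² = 26 mA.

I_D = 26.0 mA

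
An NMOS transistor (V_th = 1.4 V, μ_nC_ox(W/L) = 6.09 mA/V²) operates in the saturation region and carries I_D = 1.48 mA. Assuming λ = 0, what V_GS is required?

V_GS = 2.10 V

In saturation I_D = ½ k_n (V_GS − V_th)², so V_GS − V_th = √(2 I_D / k_n) = √(2 × 1.48 / 6.09) = 0.697 V.
V_GS = 1.4 + 0.697 = 2.1 V.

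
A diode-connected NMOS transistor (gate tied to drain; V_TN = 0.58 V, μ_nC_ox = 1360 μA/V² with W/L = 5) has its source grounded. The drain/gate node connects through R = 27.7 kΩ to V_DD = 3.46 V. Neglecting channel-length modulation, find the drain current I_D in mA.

I_D = 0.0978 mA

With gate tied to drain, V_GS = V_DS ≥ V_GS − V_TN, so the device is in saturation.
k_n = μ_nC_ox · (W/L) = 6.8 mA/V².
KCL at the drain: ½ k_n (V_GS − V_TN)² = (V_DD − V_GS)/R.
Let x = V_GS − 0.58. Then 94.2 x² + x − 2.88 = 0, giving x = 0.17 V (positive root), so V_GS = 0.75 V.
I_D = (V_DD − V_GS)/R = (3.46 − 0.75) / 27.7 = 0.0978 mA.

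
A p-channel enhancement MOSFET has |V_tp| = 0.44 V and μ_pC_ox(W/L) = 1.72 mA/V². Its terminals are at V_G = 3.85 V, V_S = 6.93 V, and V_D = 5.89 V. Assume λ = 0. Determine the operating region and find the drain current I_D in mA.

V_SG = V_S − V_G = 6.93 − 3.85 = 3.08 V; V_SD = V_S − V_D = 6.93 − 5.89 = 1.04 V.
V_ov = V_SG − |V_tp| = 3.08 − 0.44 = 2.64 V.
Since V_SD = 1.04 V < V_ov = 2.64 V, the device is in the triode region.
I_D = k_p [V_ov · V_SD − ½ V_SD²] = 1.72 × [2.64 × 1.04 − 0.5 × 1.04²] = 3.79 mA.

Triode; I_D = 3.79 mA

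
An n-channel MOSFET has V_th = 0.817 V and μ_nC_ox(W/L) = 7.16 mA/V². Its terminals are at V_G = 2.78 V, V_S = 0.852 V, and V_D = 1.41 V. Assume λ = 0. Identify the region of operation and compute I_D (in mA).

Triode; I_D = 3.32 mA

V_GS = V_G − V_S = 2.78 − 0.852 = 1.93 V; V_DS = V_D − V_S = 1.41 − 0.852 = 0.558 V.
V_ov = V_GS − V_th = 1.93 − 0.817 = 1.11 V.
Since V_DS = 0.558 V < V_ov = 1.11 V, the device is in the triode region.
I_D = k_n [V_ov · V_DS − ½ V_DS²] = 7.16 × [1.11 × 0.558 − 0.5 × 0.558²] = 3.32 mA.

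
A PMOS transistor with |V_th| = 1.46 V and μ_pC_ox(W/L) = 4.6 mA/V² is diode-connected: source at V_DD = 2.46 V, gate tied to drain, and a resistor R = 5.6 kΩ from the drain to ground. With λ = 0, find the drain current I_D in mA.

With gate tied to drain, V_SG = V_SD ≥ V_SG − |V_th|, so the device is in saturation.
KCL at the drain: ½ k_p (V_SG − |V_th|)² = (V_DD − V_SG)/R.
Let x = V_SG − 1.46. Then 12.9 x² + x − 1 = 0, giving x = 0.243 V (positive root), so V_SG = 1.7 V.
I_D = (V_DD − V_SG)/R = (2.46 − 1.7) / 5.6 = 0.135 mA.

I_D = 0.135 mA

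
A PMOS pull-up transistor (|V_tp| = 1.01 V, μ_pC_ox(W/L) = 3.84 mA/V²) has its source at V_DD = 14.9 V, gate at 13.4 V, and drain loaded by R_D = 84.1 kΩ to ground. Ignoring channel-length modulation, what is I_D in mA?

I_D = 0.176 mA

V_SG = V_DD − V_G = 14.9 − 13.4 = 1.5 V, so V_ov = 1.5 − 1.01 = 0.49 V.
Assume saturation: I_D = ½ k_p V_ov² = 0.5 × 3.84 × 0.49² = 0.461 mA, giving V_SD = V_DD − I_D R_D = 14.9 − 0.461 × 84.1 = -23.9 V.
But -23.9 V < V_ov = 0.49 V, so the device is actually in triode.
In triode I_D = k_p[V_ov V_SD − ½ V_SD²] and I_D = (V_DD − V_SD)/R_D. Equating: 161 V_SD² − 159.2 V_SD + 14.9 = 0, giving V_SD = 0.105 V (the root below V_ov).
I_D = (14.9 − 0.105) / 84.1 = 0.176 mA.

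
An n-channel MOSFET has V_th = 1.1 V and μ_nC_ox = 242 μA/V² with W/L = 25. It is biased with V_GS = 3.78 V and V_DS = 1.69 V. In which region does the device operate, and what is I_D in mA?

Triode; I_D = 18.8 mA

k_n = μ_nC_ox · (W/L) = 6.05 mA/V².
V_ov = V_GS − V_th = 3.78 − 1.1 = 2.68 V.
Since V_DS = 1.69 V < V_ov = 2.68 V, the device is in the triode region.
I_D = k_n [V_ov · V_DS − ½ V_DS²] = 6.05 × [2.68 × 1.69 − 0.5 × 1.69²] = 18.8 mA.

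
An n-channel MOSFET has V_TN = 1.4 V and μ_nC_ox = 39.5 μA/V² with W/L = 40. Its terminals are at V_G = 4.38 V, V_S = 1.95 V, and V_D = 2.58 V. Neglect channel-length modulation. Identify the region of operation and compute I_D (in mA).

Triode; I_D = 0.712 mA

V_GS = V_G − V_S = 4.38 − 1.95 = 2.43 V; V_DS = V_D − V_S = 2.58 − 1.95 = 0.63 V.
k_n = μ_nC_ox · (W/L) = 1.58 mA/V².
V_ov = V_GS − V_TN = 2.43 − 1.4 = 1.03 V.
Since V_DS = 0.63 V < V_ov = 1.03 V, the device is in the triode region.
I_D = k_n [V_ov · V_DS − ½ V_DS²] = 1.58 × [1.03 × 0.63 − 0.5 × 0.63²] = 0.712 mA.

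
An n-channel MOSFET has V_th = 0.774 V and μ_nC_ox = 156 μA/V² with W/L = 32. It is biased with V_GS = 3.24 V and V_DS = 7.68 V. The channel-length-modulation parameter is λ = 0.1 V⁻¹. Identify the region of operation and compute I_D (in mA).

k_n = μ_nC_ox · (W/L) = 4.992 mA/V².
V_ov = V_GS − V_th = 3.24 − 0.774 = 2.47 V.
Since V_DS = 7.68 V ≥ V_ov = 2.47 V, the device is in saturation.
I_D = ½ k_n V_ov² (1 + λ V_DS) = 0.5 × 4.992 × 2.47² × (1 + 0.1 × 7.68) = 26.8 mA.

Saturation; I_D = 26.8 mA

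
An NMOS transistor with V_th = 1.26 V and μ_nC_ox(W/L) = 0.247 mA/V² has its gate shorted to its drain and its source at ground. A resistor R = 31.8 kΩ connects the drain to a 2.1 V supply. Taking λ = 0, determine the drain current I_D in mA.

With gate tied to drain, V_GS = V_DS ≥ V_GS − V_th, so the device is in saturation.
KCL at the drain: ½ k_n (V_GS − V_th)² = (V_DD − V_GS)/R.
Let x = V_GS − 1.26. Then 3.93 x² + x − 0.84 = 0, giving x = 0.352 V (positive root), so V_GS = 1.61 V.
I_D = (V_DD − V_GS)/R = (2.1 − 1.61) / 31.8 = 0.0153 mA.

I_D = 0.0153 mA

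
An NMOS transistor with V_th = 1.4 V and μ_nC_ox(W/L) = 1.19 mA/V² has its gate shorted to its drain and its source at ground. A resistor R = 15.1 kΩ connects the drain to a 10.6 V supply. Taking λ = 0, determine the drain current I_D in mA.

With gate tied to drain, V_GS = V_DS ≥ V_GS − V_th, so the device is in saturation.
KCL at the drain: ½ k_n (V_GS − V_th)² = (V_DD − V_GS)/R.
Let x = V_GS − 1.4. Then 8.98 x² + x − 9.2 = 0, giving x = 0.958 V (positive root), so V_GS = 2.36 V.
I_D = (V_DD − V_GS)/R = (10.6 − 2.36) / 15.1 = 0.546 mA.

I_D = 0.546 mA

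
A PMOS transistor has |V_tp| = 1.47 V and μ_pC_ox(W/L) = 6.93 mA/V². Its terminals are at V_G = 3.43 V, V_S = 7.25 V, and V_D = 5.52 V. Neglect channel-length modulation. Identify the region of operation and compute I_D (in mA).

V_SG = V_S − V_G = 7.25 − 3.43 = 3.82 V; V_SD = V_S − V_D = 7.25 − 5.52 = 1.73 V.
V_ov = V_SG − |V_tp| = 3.82 − 1.47 = 2.35 V.
Since V_SD = 1.73 V < V_ov = 2.35 V, the device is in the triode region.
I_D = k_p [V_ov · V_SD − ½ V_SD²] = 6.93 × [2.35 × 1.73 − 0.5 × 1.73²] = 17.8 mA.

Triode; I_D = 17.8 mA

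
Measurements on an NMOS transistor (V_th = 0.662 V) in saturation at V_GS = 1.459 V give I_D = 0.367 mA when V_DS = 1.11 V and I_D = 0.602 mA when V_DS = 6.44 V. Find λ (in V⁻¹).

λ = 0.139 V⁻¹

With V_GS fixed, I_D ∝ (1 + λ V_DS) in saturation, so I_D2/I_D1 = (1 + λ V_DS2)/(1 + λ V_DS1).
0.602/0.367 = 1.64 = (1 + 6.44 λ)/(1 + 1.11 λ).
Solving: λ (I_D1 V_DS2 − I_D2 V_DS1) = I_D2 − I_D1, so λ = (0.602 − 0.367) / (0.367 × 6.44 − 0.602 × 1.11) = 0.235 / 1.7 = 0.139 V⁻¹.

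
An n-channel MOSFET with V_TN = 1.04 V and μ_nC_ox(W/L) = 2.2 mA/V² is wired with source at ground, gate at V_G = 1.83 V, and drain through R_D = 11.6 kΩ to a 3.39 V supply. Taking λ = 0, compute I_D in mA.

I_D = 0.277 mA

V_GS = V_G = 1.83 V, so V_ov = 1.83 − 1.04 = 0.79 V.
Assume saturation: I_D = ½ k_n V_ov² = 0.5 × 2.2 × 0.79² = 0.687 mA, giving V_DS = V_DD − I_D R_D = 3.39 − 0.687 × 11.6 = -4.57 V.
But -4.57 V < V_ov = 0.79 V, so the device is actually in triode.
In triode I_D = k_n[V_ov V_DS − ½ V_DS²] and I_D = (V_DD − V_DS)/R_D. Equating: 12.8 V_DS² − 21.16 V_DS + 3.39 = 0, giving V_DS = 0.18 V (the root below V_ov).
I_D = (3.39 − 0.18) / 11.6 = 0.277 mA.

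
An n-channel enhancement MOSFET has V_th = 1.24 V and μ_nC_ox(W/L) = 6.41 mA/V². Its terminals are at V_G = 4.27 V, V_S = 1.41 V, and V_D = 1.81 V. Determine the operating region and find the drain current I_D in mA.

Triode; I_D = 3.64 mA

V_GS = V_G − V_S = 4.27 − 1.41 = 2.86 V; V_DS = V_D − V_S = 1.81 − 1.41 = 0.4 V.
V_ov = V_GS − V_th = 2.86 − 1.24 = 1.62 V.
Since V_DS = 0.4 V < V_ov = 1.62 V, the device is in the triode region.
I_D = k_n [V_ov · V_DS − ½ V_DS²] = 6.41 × [1.62 × 0.4 − 0.5 × 0.4²] = 3.64 mA.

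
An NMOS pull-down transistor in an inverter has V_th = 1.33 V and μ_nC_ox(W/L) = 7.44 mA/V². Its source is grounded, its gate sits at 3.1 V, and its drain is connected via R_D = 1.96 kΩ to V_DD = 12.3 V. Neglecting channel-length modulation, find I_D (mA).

V_GS = V_G = 3.1 V, so V_ov = 3.1 − 1.33 = 1.77 V.
Assume saturation: I_D = ½ k_n V_ov² = 0.5 × 7.44 × 1.77² = 11.7 mA, giving V_DS = V_DD − I_D R_D = 12.3 − 11.7 × 1.96 = -10.5 V.
But -10.5 V < V_ov = 1.77 V, so the device is actually in triode.
In triode I_D = k_n[V_ov V_DS − ½ V_DS²] and I_D = (V_DD − V_DS)/R_D. Equating: 7.29 V_DS² − 26.81 V_DS + 12.3 = 0, giving V_DS = 0.537 V (the root below V_ov).
I_D = (12.3 − 0.537) / 1.96 = 6 mA.

I_D = 6.00 mA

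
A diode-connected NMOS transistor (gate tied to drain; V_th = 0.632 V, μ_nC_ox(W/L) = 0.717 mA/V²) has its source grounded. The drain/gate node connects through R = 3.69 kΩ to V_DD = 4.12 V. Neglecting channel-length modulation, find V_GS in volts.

V_GS = 1.92 V

With gate tied to drain, V_GS = V_DS ≥ V_GS − V_th, so the device is in saturation.
KCL at the drain: ½ k_n (V_GS − V_th)² = (V_DD − V_GS)/R.
Let x = V_GS − 0.632. Then 1.32 x² + x − 3.488 = 0, giving x = 1.29 V (positive root), so V_GS = 1.92 V.
I_D = (V_DD − V_GS)/R = (4.12 − 1.92) / 3.69 = 0.596 mA.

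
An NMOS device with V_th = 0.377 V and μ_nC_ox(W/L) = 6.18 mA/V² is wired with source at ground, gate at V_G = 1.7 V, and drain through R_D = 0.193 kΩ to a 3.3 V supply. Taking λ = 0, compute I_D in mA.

I_D = 5.41 mA

V_GS = V_G = 1.7 V, so V_ov = 1.7 − 0.377 = 1.32 V.
Assume saturation: I_D = ½ k_n V_ov² = 0.5 × 6.18 × 1.32² = 5.41 mA, giving V_DS = V_DD − I_D R_D = 3.3 − 5.41 × 0.193 = 2.26 V.
V_DS = 2.26 V ≥ V_ov = 1.32 V, confirming saturation.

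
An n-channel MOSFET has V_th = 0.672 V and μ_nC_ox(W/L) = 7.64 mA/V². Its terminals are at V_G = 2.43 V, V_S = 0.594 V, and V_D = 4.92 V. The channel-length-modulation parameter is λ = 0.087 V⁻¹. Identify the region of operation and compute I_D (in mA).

V_GS = V_G − V_S = 2.43 − 0.594 = 1.84 V; V_DS = V_D − V_S = 4.92 − 0.594 = 4.33 V.
V_ov = V_GS − V_th = 1.84 − 0.672 = 1.16 V.
Since V_DS = 4.33 V ≥ V_ov = 1.16 V, the device is in saturation.
I_D = ½ k_n V_ov² (1 + λ V_DS) = 0.5 × 7.64 × 1.16² × (1 + 0.087 × 4.33) = 7.12 mA.

Saturation; I_D = 7.12 mA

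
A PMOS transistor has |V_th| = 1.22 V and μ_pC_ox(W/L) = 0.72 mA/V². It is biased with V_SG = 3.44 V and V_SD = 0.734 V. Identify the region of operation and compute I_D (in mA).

V_ov = V_SG − |V_th| = 3.44 − 1.22 = 2.22 V.
Since V_SD = 0.734 V < V_ov = 2.22 V, the device is in the triode region.
I_D = k_p [V_ov · V_SD − ½ V_SD²] = 0.72 × [2.22 × 0.734 − 0.5 × 0.734²] = 0.979 mA.

Triode; I_D = 0.979 mA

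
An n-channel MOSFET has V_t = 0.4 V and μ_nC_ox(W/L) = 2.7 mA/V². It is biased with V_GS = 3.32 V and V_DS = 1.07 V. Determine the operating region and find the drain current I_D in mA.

Triode; I_D = 6.89 mA

V_ov = V_GS − V_t = 3.32 − 0.4 = 2.92 V.
Since V_DS = 1.07 V < V_ov = 2.92 V, the device is in the triode region.
I_D = k_n [V_ov · V_DS − ½ V_DS²] = 2.7 × [2.92 × 1.07 − 0.5 × 1.07²] = 6.89 mA.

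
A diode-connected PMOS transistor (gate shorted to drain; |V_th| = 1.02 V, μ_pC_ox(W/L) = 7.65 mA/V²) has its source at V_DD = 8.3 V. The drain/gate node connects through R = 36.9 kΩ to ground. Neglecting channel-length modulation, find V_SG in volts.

With gate tied to drain, V_SG = V_SD ≥ V_SG − |V_th|, so the device is in saturation.
KCL at the drain: ½ k_p (V_SG − |V_th|)² = (V_DD − V_SG)/R.
Let x = V_SG − 1.02. Then 141 x² + x − 7.28 = 0, giving x = 0.224 V (positive root), so V_SG = 1.24 V.
I_D = (V_DD − V_SG)/R = (8.3 − 1.24) / 36.9 = 0.191 mA.

V_SG = 1.24 V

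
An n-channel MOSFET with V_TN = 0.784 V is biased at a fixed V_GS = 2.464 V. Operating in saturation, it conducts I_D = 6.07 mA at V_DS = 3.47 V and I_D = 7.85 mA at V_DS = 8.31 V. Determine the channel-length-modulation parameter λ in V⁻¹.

λ = 0.0767 V⁻¹

With V_GS fixed, I_D ∝ (1 + λ V_DS) in saturation, so I_D2/I_D1 = (1 + λ V_DS2)/(1 + λ V_DS1).
7.85/6.07 = 1.293 = (1 + 8.31 λ)/(1 + 3.47 λ).
Solving: λ (I_D1 V_DS2 − I_D2 V_DS1) = I_D2 − I_D1, so λ = (7.85 − 6.07) / (6.07 × 8.31 − 7.85 × 3.47) = 1.78 / 23.2 = 0.0767 V⁻¹.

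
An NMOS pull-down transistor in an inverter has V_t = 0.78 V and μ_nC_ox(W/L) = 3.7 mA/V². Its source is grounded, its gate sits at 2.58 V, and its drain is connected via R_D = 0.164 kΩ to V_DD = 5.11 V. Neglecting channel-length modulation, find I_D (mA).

V_GS = V_G = 2.58 V, so V_ov = 2.58 − 0.78 = 1.8 V.
Assume saturation: I_D = ½ k_n V_ov² = 0.5 × 3.7 × 1.8² = 5.99 mA, giving V_DS = V_DD − I_D R_D = 5.11 − 5.99 × 0.164 = 4.13 V.
V_DS = 4.13 V ≥ V_ov = 1.8 V, confirming saturation.

I_D = 5.99 mA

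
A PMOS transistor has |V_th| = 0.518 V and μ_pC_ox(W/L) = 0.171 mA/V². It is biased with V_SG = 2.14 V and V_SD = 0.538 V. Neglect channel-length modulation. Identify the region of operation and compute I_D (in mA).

Triode; I_D = 0.124 mA

V_ov = V_SG − |V_th| = 2.14 − 0.518 = 1.62 V.
Since V_SD = 0.538 V < V_ov = 1.62 V, the device is in the triode region.
I_D = k_p [V_ov · V_SD − ½ V_SD²] = 0.171 × [1.62 × 0.538 − 0.5 × 0.538²] = 0.124 mA.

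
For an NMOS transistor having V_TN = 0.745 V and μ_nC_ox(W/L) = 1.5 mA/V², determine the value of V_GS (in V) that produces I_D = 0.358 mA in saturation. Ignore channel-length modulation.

In saturation I_D = ½ k_n (V_GS − V_TN)², so V_GS − V_TN = √(2 I_D / k_n) = √(2 × 0.358 / 1.5) = 0.691 V.
V_GS = 0.745 + 0.691 = 1.44 V.

V_GS = 1.44 V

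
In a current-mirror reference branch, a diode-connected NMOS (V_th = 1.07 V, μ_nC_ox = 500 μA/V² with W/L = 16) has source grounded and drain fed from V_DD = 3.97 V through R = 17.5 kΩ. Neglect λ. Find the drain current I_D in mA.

I_D = 0.154 mA

With gate tied to drain, V_GS = V_DS ≥ V_GS − V_th, so the device is in saturation.
k_n = μ_nC_ox · (W/L) = 8 mA/V².
KCL at the drain: ½ k_n (V_GS − V_th)² = (V_DD − V_GS)/R.
Let x = V_GS − 1.07. Then 70 x² + x − 2.9 = 0, giving x = 0.197 V (positive root), so V_GS = 1.27 V.
I_D = (V_DD − V_GS)/R = (3.97 − 1.27) / 17.5 = 0.154 mA.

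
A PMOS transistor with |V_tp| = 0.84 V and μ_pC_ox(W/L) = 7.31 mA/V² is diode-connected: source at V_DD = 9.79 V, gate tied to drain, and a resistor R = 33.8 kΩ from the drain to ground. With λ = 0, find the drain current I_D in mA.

I_D = 0.257 mA

With gate tied to drain, V_SG = V_SD ≥ V_SG − |V_tp|, so the device is in saturation.
KCL at the drain: ½ k_p (V_SG − |V_tp|)² = (V_DD − V_SG)/R.
Let x = V_SG − 0.84. Then 124 x² + x − 8.95 = 0, giving x = 0.265 V (positive root), so V_SG = 1.11 V.
I_D = (V_DD − V_SG)/R = (9.79 − 1.11) / 33.8 = 0.257 mA.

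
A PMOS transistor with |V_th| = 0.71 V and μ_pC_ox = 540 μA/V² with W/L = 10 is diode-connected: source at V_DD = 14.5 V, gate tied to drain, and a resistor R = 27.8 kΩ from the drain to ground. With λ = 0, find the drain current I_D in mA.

I_D = 0.481 mA

With gate tied to drain, V_SG = V_SD ≥ V_SG − |V_th|, so the device is in saturation.
k_p = μ_pC_ox · (W/L) = 5.4 mA/V².
KCL at the drain: ½ k_p (V_SG − |V_th|)² = (V_DD − V_SG)/R.
Let x = V_SG − 0.71. Then 75.1 x² + x − 13.79 = 0, giving x = 0.422 V (positive root), so V_SG = 1.13 V.
I_D = (V_DD − V_SG)/R = (14.5 − 1.13) / 27.8 = 0.481 mA.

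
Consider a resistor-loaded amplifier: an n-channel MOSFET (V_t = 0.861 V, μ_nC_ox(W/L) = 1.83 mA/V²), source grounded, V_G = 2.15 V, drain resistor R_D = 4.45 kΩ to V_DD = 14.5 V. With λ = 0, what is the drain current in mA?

V_GS = V_G = 2.15 V, so V_ov = 2.15 − 0.861 = 1.29 V.
Assume saturation: I_D = ½ k_n V_ov² = 0.5 × 1.83 × 1.29² = 1.52 mA, giving V_DS = V_DD − I_D R_D = 14.5 − 1.52 × 4.45 = 7.73 V.
V_DS = 7.73 V ≥ V_ov = 1.29 V, confirming saturation.

I_D = 1.52 mA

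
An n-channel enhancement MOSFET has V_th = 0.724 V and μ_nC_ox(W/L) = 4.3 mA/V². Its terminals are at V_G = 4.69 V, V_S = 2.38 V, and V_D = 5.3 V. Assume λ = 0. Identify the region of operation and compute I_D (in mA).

Saturation; I_D = 5.41 mA

V_GS = V_G − V_S = 4.69 − 2.38 = 2.31 V; V_DS = V_D − V_S = 5.3 − 2.38 = 2.92 V.
V_ov = V_GS − V_th = 2.31 − 0.724 = 1.59 V.
Since V_DS = 2.92 V ≥ V_ov = 1.59 V, the device is in saturation.
I_D = ½ k_n V_ov² = 0.5 × 4.3 × 1.59² = 5.41 mA.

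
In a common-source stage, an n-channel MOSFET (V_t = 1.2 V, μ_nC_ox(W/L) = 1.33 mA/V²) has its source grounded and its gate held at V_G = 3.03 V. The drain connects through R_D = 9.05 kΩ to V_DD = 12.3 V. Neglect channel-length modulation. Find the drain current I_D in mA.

I_D = 1.29 mA

V_GS = V_G = 3.03 V, so V_ov = 3.03 − 1.2 = 1.83 V.
Assume saturation: I_D = ½ k_n V_ov² = 0.5 × 1.33 × 1.83² = 2.23 mA, giving V_DS = V_DD − I_D R_D = 12.3 − 2.23 × 9.05 = -7.85 V.
But -7.85 V < V_ov = 1.83 V, so the device is actually in triode.
In triode I_D = k_n[V_ov V_DS − ½ V_DS²] and I_D = (V_DD − V_DS)/R_D. Equating: 6.02 V_DS² − 23.03 V_DS + 12.3 = 0, giving V_DS = 0.642 V (the root below V_ov).
I_D = (12.3 − 0.642) / 9.05 = 1.29 mA.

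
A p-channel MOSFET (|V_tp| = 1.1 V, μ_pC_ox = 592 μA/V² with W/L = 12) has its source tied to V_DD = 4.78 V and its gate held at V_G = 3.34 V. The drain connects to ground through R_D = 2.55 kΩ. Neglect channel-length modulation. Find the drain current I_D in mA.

V_SG = V_DD − V_G = 4.78 − 3.34 = 1.44 V, so V_ov = 1.44 − 1.1 = 0.34 V.
k_p = μ_pC_ox · (W/L) = 7.104 mA/V².
Assume saturation: I_D = ½ k_p V_ov² = 0.5 × 7.104 × 0.34² = 0.411 mA, giving V_SD = V_DD − I_D R_D = 4.78 − 0.411 × 2.55 = 3.73 V.
V_SD = 3.73 V ≥ V_ov = 0.34 V, confirming saturation.

I_D = 0.411 mA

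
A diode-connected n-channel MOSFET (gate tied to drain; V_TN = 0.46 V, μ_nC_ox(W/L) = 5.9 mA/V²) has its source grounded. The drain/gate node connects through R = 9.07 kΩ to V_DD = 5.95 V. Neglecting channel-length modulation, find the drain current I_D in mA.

With gate tied to drain, V_GS = V_DS ≥ V_GS − V_TN, so the device is in saturation.
KCL at the drain: ½ k_n (V_GS − V_TN)² = (V_DD − V_GS)/R.
Let x = V_GS − 0.46. Then 26.8 x² + x − 5.49 = 0, giving x = 0.435 V (positive root), so V_GS = 0.895 V.
I_D = (V_DD − V_GS)/R = (5.95 − 0.895) / 9.07 = 0.557 mA.

I_D = 0.557 mA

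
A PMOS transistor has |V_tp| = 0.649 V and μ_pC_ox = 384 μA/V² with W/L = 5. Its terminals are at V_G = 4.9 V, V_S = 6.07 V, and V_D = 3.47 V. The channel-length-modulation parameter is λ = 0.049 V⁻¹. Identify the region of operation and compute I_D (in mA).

Saturation; I_D = 0.294 mA

V_SG = V_S − V_G = 6.07 − 4.9 = 1.17 V; V_SD = V_S − V_D = 6.07 − 3.47 = 2.6 V.
k_p = μ_pC_ox · (W/L) = 1.92 mA/V².
V_ov = V_SG − |V_tp| = 1.17 − 0.649 = 0.521 V.
Since V_SD = 2.6 V ≥ V_ov = 0.521 V, the device is in saturation.
I_D = ½ k_p V_ov² (1 + λ V_SD) = 0.5 × 1.92 × 0.521² × (1 + 0.049 × 2.6) = 0.294 mA.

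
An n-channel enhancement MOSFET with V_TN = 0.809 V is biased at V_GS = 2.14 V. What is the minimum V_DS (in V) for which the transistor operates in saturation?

V_DS,sat = 1.33 V

The boundary between triode and saturation is V_DS = V_GS − V_TN = V_ov.
V_ov = 2.14 − 0.809 = 1.33 V.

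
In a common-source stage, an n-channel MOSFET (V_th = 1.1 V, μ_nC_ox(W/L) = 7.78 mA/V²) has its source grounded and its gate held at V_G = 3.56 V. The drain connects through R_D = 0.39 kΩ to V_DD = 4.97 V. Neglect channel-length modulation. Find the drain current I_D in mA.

I_D = 11.0 mA

V_GS = V_G = 3.56 V, so V_ov = 3.56 − 1.1 = 2.46 V.
Assume saturation: I_D = ½ k_n V_ov² = 0.5 × 7.78 × 2.46² = 23.5 mA, giving V_DS = V_DD − I_D R_D = 4.97 − 23.5 × 0.39 = -4.21 V.
But -4.21 V < V_ov = 2.46 V, so the device is actually in triode.
In triode I_D = k_n[V_ov V_DS − ½ V_DS²] and I_D = (V_DD − V_DS)/R_D. Equating: 1.52 V_DS² − 8.464 V_DS + 4.97 = 0, giving V_DS = 0.667 V (the root below V_ov).
I_D = (4.97 − 0.667) / 0.39 = 11 mA.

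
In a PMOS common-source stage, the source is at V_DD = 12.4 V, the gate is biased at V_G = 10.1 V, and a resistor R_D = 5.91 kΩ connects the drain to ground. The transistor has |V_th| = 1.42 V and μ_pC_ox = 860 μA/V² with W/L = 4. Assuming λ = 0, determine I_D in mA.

V_SG = V_DD − V_G = 12.4 − 10.1 = 2.3 V, so V_ov = 2.3 − 1.42 = 0.88 V.
k_p = μ_pC_ox · (W/L) = 3.44 mA/V².
Assume saturation: I_D = ½ k_p V_ov² = 0.5 × 3.44 × 0.88² = 1.33 mA, giving V_SD = V_DD − I_D R_D = 12.4 − 1.33 × 5.91 = 4.53 V.
V_SD = 4.53 V ≥ V_ov = 0.88 V, confirming saturation.

I_D = 1.33 mA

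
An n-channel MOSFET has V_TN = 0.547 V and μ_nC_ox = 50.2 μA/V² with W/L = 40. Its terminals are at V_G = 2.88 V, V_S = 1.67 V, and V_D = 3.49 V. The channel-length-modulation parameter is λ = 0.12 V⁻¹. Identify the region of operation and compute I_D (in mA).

V_GS = V_G − V_S = 2.88 − 1.67 = 1.21 V; V_DS = V_D − V_S = 3.49 − 1.67 = 1.82 V.
k_n = μ_nC_ox · (W/L) = 2.008 mA/V².
V_ov = V_GS − V_TN = 1.21 − 0.547 = 0.663 V.
Since V_DS = 1.82 V ≥ V_ov = 0.663 V, the device is in saturation.
I_D = ½ k_n V_ov² (1 + λ V_DS) = 0.5 × 2.008 × 0.663² × (1 + 0.12 × 1.82) = 0.538 mA.

Saturation; I_D = 0.538 mA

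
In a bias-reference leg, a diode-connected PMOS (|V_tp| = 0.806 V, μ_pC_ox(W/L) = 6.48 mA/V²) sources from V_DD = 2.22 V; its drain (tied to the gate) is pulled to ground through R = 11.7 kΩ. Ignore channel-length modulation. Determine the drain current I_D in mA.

With gate tied to drain, V_SG = V_SD ≥ V_SG − |V_tp|, so the device is in saturation.
KCL at the drain: ½ k_p (V_SG − |V_tp|)² = (V_DD − V_SG)/R.
Let x = V_SG − 0.806. Then 37.9 x² + x − 1.414 = 0, giving x = 0.18 V (positive root), so V_SG = 0.986 V.
I_D = (V_DD − V_SG)/R = (2.22 − 0.986) / 11.7 = 0.105 mA.

I_D = 0.105 mA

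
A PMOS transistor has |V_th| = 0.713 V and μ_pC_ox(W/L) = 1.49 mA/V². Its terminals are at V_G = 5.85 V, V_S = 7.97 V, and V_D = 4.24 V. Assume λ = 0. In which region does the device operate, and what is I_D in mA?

V_SG = V_S − V_G = 7.97 − 5.85 = 2.12 V; V_SD = V_S − V_D = 7.97 − 4.24 = 3.73 V.
V_ov = V_SG − |V_th| = 2.12 − 0.713 = 1.41 V.
Since V_SD = 3.73 V ≥ V_ov = 1.41 V, the device is in saturation.
I_D = ½ k_p V_ov² = 0.5 × 1.49 × 1.41² = 1.47 mA.

Saturation; I_D = 1.47 mA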